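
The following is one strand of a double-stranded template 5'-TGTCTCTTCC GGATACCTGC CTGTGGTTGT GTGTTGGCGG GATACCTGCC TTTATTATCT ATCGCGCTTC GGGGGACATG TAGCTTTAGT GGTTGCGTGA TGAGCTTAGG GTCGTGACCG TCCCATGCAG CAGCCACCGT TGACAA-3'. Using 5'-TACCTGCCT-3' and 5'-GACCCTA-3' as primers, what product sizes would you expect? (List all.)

100 bp, 71 bp

The forward primer TACCTGCCT matches the top strand at positions 14–22, 43–51.
The reverse primer's reverse complement is TAGGGTC, matching at positions 107–113.
Each forward site pairs with the reverse site to give a product ending at position 113: sizes 100, 71 bp.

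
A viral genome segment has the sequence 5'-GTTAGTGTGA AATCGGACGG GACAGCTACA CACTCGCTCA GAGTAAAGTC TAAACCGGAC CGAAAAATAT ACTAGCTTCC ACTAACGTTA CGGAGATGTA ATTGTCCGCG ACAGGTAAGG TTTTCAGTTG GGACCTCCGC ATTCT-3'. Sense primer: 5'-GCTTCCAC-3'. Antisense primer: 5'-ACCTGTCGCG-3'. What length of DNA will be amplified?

The forward primer matches the template at positions 75–82.
Reverse complement of the reverse primer: CGCGACAGGT. This occurs on the top strand at positions 107–116.
The product runs from position 75 to position 116, so its length is 116 − 75 + 1 = 42 bp.

42 bp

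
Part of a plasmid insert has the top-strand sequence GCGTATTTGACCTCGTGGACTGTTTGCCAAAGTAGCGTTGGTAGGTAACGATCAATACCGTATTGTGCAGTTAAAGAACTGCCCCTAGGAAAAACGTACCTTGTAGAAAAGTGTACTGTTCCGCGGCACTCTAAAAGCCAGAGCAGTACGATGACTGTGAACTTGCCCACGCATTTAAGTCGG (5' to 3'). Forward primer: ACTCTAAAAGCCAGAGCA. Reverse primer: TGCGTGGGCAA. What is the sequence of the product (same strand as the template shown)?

5'-ACTCTAAAAGCCAGAGCAGTACGATGACTGTGAACTTGCCCACGCA-3'

Scanning the template, ACTCTAAAAGCCAGAGCA occurs at positions 128–145; this primer anneals to the bottom strand there with its 3' end pointing downstream.
The reverse primer's reverse complement is TTGCCCACGCA, which matches the template at positions 163–173.
The product is the template from position 128 through 173 (46 bp).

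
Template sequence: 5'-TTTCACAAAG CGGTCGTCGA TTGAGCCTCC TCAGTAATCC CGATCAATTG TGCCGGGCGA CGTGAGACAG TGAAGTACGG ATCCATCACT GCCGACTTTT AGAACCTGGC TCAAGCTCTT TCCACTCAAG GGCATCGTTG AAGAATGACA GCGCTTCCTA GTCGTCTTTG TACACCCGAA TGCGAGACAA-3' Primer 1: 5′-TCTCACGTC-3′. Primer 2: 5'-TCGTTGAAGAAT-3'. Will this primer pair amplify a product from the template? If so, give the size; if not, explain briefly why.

Primer 1 (TCTCACGTC) has reverse complement GACGTGAGA, which matches the top strand at positions 59–67; primer 1 anneals to the top strand there with its 3' end pointing upstream toward position 59.
Primer 2 (TCGTTGAAGAAT) matches the top strand directly at positions 135–146; it anneals to the bottom strand with its 3' end pointing downstream toward position 146.
The 3' ends diverge (primer 1 extends toward position 1, primer 2 toward position 190), so the primers never converge on a shared product.

No product — the primers' 3' ends point away from each other.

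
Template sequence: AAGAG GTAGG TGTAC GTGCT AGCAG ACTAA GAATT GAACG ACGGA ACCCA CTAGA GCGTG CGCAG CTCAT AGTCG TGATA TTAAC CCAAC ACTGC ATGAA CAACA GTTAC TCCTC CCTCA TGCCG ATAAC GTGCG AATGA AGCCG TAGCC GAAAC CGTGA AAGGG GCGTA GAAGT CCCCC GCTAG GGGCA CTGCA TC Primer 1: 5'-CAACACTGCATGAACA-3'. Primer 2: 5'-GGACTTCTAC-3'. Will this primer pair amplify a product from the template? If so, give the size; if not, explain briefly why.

Primer 1 (CAACACTGCATGAACA) matches the top strand at positions 87–102; it acts as a forward primer.
Primer 2's reverse complement is GTAGAAGTCC, matching the top strand at positions 168–177; it acts as a reverse primer.
The 3' ends face each other across positions 87–177, giving a 91 bp product.

Yes — a 91 bp product.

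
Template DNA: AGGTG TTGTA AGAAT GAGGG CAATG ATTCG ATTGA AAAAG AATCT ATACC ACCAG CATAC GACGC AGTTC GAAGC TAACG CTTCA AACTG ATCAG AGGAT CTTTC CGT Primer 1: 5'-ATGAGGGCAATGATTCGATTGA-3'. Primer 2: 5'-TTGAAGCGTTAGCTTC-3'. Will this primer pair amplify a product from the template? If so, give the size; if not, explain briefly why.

Primer 1 (ATGAGGGCAATGATTCGATTGA) matches the top strand at positions 14–35; it acts as a forward primer.
Primer 2's reverse complement is GAAGCTAACGCTTCAA, matching the top strand at positions 71–86; it acts as a reverse primer.
The 3' ends face each other across positions 14–86, giving a 73 bp product.

Yes — a 73 bp product.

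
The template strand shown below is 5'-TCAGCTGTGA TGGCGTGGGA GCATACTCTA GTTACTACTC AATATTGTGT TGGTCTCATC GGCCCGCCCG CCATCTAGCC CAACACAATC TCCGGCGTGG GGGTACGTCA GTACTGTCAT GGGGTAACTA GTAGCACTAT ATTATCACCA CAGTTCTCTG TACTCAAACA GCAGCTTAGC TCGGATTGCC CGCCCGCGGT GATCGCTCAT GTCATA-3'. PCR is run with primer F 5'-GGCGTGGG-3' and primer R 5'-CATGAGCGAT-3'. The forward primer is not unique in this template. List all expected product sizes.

200 bp, 118 bp

The forward primer GGCGTGGG matches the top strand at positions 12–19, 94–101.
The reverse primer's reverse complement is ATCGCTCATG, matching at positions 202–211.
Each forward site pairs with the reverse site to give a product ending at position 211: sizes 200, 118 bp.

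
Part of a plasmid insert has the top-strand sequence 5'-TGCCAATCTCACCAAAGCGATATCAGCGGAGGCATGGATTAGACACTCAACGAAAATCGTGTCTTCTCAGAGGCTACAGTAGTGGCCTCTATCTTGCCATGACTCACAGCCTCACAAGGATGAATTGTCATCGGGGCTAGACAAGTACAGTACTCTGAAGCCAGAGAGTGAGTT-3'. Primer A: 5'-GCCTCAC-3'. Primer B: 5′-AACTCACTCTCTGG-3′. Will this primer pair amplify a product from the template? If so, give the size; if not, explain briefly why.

Yes — a 66 bp product.

Primer A (GCCTCAC) matches the top strand at positions 109–115; it acts as a forward primer.
Primer B's reverse complement is CCAGAGAGTGAGTT, matching the top strand at positions 161–174; it acts as a reverse primer.
The 3' ends face each other across positions 109–174, giving a 66 bp product.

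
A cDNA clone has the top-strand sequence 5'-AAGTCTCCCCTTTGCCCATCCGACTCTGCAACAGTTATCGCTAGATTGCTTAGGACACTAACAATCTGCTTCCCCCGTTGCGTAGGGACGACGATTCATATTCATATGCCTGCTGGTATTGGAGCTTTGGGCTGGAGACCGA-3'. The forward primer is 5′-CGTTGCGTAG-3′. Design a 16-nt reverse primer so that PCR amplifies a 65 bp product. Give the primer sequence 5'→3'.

The forward primer binds at positions 76–85, so a 65 bp product ends at position 76 + 65 − 1 = 140.
The reverse primer anneals to the top strand over positions 125–140, i.e. to CTTTGGGCTGGAGACC.
Its sequence written 5'→3' is the reverse complement: GGTCTCCAGCCCAAAG.

5'-GGTCTCCAGCCCAAAG-3'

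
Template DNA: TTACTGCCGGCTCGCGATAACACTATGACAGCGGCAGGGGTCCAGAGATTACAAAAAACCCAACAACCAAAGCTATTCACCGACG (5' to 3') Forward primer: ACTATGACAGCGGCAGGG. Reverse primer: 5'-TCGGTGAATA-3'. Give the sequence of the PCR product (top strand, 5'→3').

The forward primer matches the template at positions 22–39.
Reverse complement of the reverse primer: TATTCACCGA. This occurs on the top strand at positions 74–83.
The product is the template from position 22 through 83 (62 bp).

5'-ACTATGACAGCGGCAGGGGTCCAGAGATTACAAAAAACCCAACAACCAAAGCTATTCACCGA-3'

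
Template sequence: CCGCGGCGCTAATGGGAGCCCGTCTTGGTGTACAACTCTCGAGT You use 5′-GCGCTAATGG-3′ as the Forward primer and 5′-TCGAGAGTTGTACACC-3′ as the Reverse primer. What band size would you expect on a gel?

Scanning the template, GCGCTAATGG occurs at positions 6–15; this primer anneals to the bottom strand there with its 3' end pointing downstream.
Taking the reverse complement of TCGAGAGTTGTACACC gives GGTGTACAACTCTCGA, found at positions 27–42 on the template; the primer anneals here to the top strand with its 3' end pointing upstream.
Amplicon spans positions 6–42: 37 bp.

37 bp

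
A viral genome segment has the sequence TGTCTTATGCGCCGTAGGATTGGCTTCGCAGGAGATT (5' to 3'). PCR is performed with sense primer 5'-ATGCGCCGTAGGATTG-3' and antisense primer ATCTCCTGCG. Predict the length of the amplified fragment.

30 bp

Forward primer ATGCGCCGTAGGATTG is found on the top strand at positions 7–22.
The reverse primer's reverse complement is CGCAGGAGAT, which matches the template at positions 27–36.
Amplicon spans positions 7–36: 30 bp.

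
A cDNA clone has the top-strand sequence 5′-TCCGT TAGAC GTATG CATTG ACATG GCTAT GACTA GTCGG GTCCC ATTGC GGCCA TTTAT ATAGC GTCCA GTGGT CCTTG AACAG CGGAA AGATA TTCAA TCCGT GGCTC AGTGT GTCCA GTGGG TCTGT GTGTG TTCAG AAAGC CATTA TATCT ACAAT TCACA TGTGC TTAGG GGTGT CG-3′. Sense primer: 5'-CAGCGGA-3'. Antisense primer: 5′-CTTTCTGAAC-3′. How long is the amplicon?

Scanning the template, CAGCGGA occurs at positions 83–89; this primer anneals to the bottom strand there with its 3' end pointing downstream.
Taking the reverse complement of CTTTCTGAAC gives GTTCAGAAAG, found at positions 135–144 on the template; the primer anneals here to the top strand with its 3' end pointing upstream.
Amplicon spans positions 83–144: 62 bp.

62 bp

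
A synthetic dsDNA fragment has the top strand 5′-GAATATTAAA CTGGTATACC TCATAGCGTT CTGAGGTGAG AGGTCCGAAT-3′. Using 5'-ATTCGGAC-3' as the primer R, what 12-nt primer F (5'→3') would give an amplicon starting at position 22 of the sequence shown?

5'-CATAGCGTTCTG-3'

The reverse primer's reverse complement GTCCGAAT matches the template at positions 43–50; the product starts at position 22.
The forward primer is identical to the top strand over positions 22–33: CATAGCGTTCTG.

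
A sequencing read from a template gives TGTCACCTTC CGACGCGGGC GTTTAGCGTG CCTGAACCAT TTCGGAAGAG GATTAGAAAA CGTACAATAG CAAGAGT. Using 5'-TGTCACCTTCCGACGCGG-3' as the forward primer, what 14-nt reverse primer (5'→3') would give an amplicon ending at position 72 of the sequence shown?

The forward primer binds at positions 1–18; the product's 3' end on the top strand is position 72.
The reverse primer anneals to the top strand over positions 59–72, i.e. to AACGTACAATAGCA.
Its sequence written 5'→3' is the reverse complement: TGCTATTGTACGTT.

5'-TGCTATTGTACGTT-3'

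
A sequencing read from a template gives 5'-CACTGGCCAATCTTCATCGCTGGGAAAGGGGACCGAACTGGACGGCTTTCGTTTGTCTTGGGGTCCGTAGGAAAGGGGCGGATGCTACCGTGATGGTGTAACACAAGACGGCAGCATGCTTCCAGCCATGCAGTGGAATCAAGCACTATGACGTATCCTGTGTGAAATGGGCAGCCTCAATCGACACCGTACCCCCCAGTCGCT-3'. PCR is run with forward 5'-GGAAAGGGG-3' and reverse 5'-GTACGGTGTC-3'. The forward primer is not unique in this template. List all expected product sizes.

The forward primer GGAAAGGGG matches the top strand at positions 23–31, 70–78.
The reverse primer's reverse complement is GACACCGTAC, matching at positions 183–192.
Each forward site pairs with the reverse site to give a product ending at position 192: sizes 170, 123 bp.

170 bp, 123 bp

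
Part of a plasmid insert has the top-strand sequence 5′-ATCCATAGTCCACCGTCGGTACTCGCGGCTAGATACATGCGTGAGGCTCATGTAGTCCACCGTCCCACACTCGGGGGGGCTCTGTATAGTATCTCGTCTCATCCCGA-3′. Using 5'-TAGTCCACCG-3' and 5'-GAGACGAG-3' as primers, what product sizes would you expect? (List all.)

95 bp, 48 bp

The forward primer TAGTCCACCG matches the top strand at positions 6–15, 53–62.
The reverse primer's reverse complement is CTCGTCTC, matching at positions 93–100.
Each forward site pairs with the reverse site to give a product ending at position 100: sizes 95, 48 bp.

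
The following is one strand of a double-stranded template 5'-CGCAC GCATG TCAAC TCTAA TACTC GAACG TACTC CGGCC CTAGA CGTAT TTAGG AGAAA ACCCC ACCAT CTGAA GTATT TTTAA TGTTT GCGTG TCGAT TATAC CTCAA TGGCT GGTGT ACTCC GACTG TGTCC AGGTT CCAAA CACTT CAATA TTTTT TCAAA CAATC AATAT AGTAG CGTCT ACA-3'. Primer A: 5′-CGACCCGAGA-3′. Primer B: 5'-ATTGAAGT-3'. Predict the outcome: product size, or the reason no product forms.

No product — primer A has no binding site in the template.

Primer A (CGACCCGAGA) does not match the top strand, and its reverse complement TCTCGGGTCG does not match either.
With no annealing site for primer A, no amplification occurs.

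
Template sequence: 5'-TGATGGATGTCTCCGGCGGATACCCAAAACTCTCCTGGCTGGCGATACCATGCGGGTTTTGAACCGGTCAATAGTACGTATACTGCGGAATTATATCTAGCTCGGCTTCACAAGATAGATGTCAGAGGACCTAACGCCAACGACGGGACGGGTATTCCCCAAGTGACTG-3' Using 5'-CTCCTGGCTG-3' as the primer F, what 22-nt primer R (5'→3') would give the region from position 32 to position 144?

5'-GTCGTTGGCGTTAGGTCCTCTG-3'

The product's 3' end on the top strand is position 144.
The reverse primer anneals to the top strand over positions 123–144, i.e. to CAGAGGACCTAACGCCAACGAC.
Its sequence written 5'→3' is the reverse complement: GTCGTTGGCGTTAGGTCCTCTG.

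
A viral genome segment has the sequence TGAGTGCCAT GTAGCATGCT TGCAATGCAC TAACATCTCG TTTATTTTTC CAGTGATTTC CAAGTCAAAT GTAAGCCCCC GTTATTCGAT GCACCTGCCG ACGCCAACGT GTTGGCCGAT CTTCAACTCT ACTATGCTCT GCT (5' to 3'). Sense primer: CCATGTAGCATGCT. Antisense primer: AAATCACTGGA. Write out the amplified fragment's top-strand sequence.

Scanning the template, CCATGTAGCATGCT occurs at positions 7–20; this primer anneals to the bottom strand there with its 3' end pointing downstream.
The reverse primer's reverse complement is TCCAGTGATTT, which matches the template at positions 49–59.
The product is the template from position 7 through 59 (53 bp).

5'-CCATGTAGCATGCTTGCAATGCACTAACATCTCGTTTATTTTTCCAGTGATTT-3'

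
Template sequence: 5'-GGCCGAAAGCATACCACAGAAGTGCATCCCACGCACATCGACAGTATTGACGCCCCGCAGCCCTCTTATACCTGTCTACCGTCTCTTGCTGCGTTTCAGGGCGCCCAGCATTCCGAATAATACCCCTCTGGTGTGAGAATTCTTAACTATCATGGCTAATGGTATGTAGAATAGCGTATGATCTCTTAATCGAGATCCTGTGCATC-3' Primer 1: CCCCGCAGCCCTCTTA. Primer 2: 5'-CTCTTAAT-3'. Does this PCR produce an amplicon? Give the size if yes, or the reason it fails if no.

No product — both primers anneal to the same strand and extend in the same direction.

Primer 1 (CCCCGCAGCCCTCTTA) matches the top strand at positions 53–68 (3' end points downstream).
Primer 2 (CTCTTAAT) also matches the top strand directly, at positions 183–190 — its reverse complement ATTAAGAG is not present.
Both primers anneal to the bottom strand with 3' ends pointing the same way, so neither can prime synthesis back toward the other.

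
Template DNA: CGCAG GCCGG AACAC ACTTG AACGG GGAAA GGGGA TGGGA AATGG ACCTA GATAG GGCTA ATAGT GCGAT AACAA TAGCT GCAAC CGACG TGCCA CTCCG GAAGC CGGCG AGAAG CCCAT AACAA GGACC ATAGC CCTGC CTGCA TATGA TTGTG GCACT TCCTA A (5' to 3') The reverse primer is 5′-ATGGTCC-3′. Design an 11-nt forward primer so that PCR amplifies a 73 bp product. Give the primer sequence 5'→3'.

The reverse primer's reverse complement GGACCAT matches the template at positions 126–132, so the product ends at position 132.
A 73 bp product then starts at position 132 − 73 + 1 = 60.
The forward primer is identical to the top strand there: AATAGTGCGAT.

5'-AATAGTGCGAT-3'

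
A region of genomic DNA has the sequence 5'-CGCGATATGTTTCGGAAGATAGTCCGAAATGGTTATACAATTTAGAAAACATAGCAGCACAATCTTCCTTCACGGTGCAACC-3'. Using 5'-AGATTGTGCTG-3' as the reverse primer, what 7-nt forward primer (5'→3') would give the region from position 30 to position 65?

5'-TGGTTAT-3'

The reverse primer's reverse complement CAGCACAATCT matches the template at positions 55–65; the product starts at position 30.
The forward primer is identical to the top strand over positions 30–36: TGGTTAT.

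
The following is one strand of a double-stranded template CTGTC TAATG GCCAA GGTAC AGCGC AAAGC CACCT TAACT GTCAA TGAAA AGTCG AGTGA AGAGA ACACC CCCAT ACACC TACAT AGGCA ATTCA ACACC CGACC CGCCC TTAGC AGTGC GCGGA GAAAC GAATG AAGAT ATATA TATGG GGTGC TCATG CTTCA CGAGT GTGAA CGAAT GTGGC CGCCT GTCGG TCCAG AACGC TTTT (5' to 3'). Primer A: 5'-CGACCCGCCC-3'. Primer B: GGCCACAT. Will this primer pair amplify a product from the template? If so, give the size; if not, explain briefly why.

Yes — an 86 bp product.

Primer A (CGACCCGCCC) matches the top strand at positions 101–110; it acts as a forward primer.
Primer B's reverse complement is ATGTGGCC, matching the top strand at positions 179–186; it acts as a reverse primer.
The 3' ends face each other across positions 101–186, giving an 86 bp product.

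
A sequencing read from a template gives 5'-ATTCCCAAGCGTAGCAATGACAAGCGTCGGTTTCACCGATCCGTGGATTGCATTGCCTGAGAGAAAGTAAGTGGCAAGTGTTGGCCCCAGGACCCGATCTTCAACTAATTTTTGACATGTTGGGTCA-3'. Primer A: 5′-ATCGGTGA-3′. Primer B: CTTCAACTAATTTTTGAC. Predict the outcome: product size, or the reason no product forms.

No product — the primers' 3' ends point away from each other.

Primer A (ATCGGTGA) has reverse complement TCACCGAT, which matches the top strand at positions 33–40; primer A anneals to the top strand there with its 3' end pointing upstream toward position 33.
Primer B (CTTCAACTAATTTTTGAC) matches the top strand directly at positions 99–116; it anneals to the bottom strand with its 3' end pointing downstream toward position 116.
The 3' ends diverge (primer A extends toward position 1, primer B toward position 127), so the primers never converge on a shared product.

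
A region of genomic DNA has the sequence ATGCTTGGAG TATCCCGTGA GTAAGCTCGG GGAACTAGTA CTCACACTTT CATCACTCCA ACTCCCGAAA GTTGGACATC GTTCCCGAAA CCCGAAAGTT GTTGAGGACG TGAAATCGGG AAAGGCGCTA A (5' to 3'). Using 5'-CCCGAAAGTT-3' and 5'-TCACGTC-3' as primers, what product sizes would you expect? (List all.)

The forward primer CCCGAAAGTT matches the top strand at positions 64–73, 91–100.
The reverse primer's reverse complement is GACGTGA, matching at positions 107–113.
Each forward site pairs with the reverse site to give a product ending at position 113: sizes 50, 23 bp.

50 bp, 23 bp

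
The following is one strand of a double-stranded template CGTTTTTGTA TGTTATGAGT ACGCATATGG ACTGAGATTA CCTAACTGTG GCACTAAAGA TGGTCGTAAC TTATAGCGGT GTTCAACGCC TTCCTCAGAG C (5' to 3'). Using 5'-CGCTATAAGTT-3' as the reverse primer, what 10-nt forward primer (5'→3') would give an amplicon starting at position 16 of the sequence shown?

5'-TGAGTACGCA-3'

The reverse primer's reverse complement AACTTATAGCG matches the template at positions 68–78; the product starts at position 16.
The forward primer is identical to the top strand over positions 16–25: TGAGTACGCA.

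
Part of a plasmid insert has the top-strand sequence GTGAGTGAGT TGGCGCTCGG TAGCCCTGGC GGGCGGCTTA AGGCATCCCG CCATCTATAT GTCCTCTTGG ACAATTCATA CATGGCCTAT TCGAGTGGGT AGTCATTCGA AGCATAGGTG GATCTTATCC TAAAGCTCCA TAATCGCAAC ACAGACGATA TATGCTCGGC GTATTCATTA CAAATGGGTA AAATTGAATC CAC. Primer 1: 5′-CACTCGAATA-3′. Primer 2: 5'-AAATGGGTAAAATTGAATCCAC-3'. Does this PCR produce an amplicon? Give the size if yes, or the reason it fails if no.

Primer 1 (CACTCGAATA) has reverse complement TATTCGAGTG, which matches the top strand at positions 88–97; primer 1 anneals to the top strand there with its 3' end pointing upstream toward position 88.
Primer 2 (AAATGGGTAAAATTGAATCCAC) matches the top strand directly at positions 182–203; it anneals to the bottom strand with its 3' end pointing downstream toward position 203.
The 3' ends diverge (primer 1 extends toward position 1, primer 2 toward position 203), so the primers never converge on a shared product.

No product — the primers' 3' ends point away from each other.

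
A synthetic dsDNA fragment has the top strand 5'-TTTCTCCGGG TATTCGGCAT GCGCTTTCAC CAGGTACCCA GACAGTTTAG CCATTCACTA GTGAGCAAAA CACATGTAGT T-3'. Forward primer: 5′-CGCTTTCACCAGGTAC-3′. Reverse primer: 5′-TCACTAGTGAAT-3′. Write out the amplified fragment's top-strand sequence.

5'-CGCTTTCACCAGGTACCCAGACAGTTTAGCCATTCACTAGTGA-3'

The forward primer matches the template at positions 22–37.
Taking the reverse complement of TCACTAGTGAAT gives ATTCACTAGTGA, found at positions 53–64 on the template; the primer anneals here to the top strand with its 3' end pointing upstream.
The product is the template from position 22 through 64 (43 bp).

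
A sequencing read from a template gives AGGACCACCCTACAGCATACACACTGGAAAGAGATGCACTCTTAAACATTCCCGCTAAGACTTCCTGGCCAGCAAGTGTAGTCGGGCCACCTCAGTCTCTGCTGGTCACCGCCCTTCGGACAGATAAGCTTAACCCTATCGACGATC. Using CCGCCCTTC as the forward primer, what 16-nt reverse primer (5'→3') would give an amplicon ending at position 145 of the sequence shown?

The forward primer binds at positions 109–117; the product's 3' end on the top strand is position 145.
The reverse primer anneals to the top strand over positions 130–145, i.e. to TTAACCCTATCGACGA.
Its sequence written 5'→3' is the reverse complement: TCGTCGATAGGGTTAA.

5'-TCGTCGATAGGGTTAA-3'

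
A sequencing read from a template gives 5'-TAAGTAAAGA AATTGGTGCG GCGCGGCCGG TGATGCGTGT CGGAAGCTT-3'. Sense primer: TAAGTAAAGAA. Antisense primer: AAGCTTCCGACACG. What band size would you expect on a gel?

49 bp

Forward primer TAAGTAAAGAA is found on the top strand at positions 1–11.
The reverse primer's reverse complement is CGTGTCGGAAGCTT, which matches the template at positions 36–49.
Product length = (reverse-primer end) − (forward-primer start) + 1 = 49 − 1 + 1 = 49 bp.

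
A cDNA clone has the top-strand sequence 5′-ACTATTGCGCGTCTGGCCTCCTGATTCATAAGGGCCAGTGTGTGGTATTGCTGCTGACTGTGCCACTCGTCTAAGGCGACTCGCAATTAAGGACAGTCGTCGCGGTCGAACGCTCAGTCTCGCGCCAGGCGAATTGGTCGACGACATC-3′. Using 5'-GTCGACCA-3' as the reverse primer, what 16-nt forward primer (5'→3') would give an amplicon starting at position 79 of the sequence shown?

5'-ACTCGCAATTAAGGAC-3'

The reverse primer's reverse complement TGGTCGAC matches the template at positions 135–142; the product starts at position 79.
The forward primer is identical to the top strand over positions 79–94: ACTCGCAATTAAGGAC.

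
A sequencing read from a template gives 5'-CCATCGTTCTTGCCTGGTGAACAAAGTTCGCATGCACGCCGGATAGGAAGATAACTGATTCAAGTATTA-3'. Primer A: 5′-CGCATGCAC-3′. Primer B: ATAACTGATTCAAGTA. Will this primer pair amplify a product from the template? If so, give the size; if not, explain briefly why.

No product — both primers anneal to the same strand and extend in the same direction.

Primer A (CGCATGCAC) matches the top strand at positions 29–37 (3' end points downstream).
Primer B (ATAACTGATTCAAGTA) also matches the top strand directly, at positions 51–66 — its reverse complement TACTTGAATCAGTTAT is not present.
Both primers anneal to the bottom strand with 3' ends pointing the same way, so neither can prime synthesis back toward the other.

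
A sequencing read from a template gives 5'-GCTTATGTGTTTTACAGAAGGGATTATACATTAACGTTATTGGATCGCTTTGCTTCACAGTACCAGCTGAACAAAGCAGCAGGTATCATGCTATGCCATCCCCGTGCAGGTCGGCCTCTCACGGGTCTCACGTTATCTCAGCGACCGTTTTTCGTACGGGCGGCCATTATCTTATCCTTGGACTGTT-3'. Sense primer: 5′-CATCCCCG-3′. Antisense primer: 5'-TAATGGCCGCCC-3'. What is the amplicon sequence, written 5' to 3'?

Forward primer CATCCCCG is found on the top strand at positions 97–104.
Reverse complement of the reverse primer: GGGCGGCCATTA. This occurs on the top strand at positions 158–169.
The product is the template from position 97 through 169 (73 bp).

5'-CATCCCCGTGCAGGTCGGCCTCTCACGGGTCTCACGTTATCTCAGCGACCGTTTTTCGTACGGGCGGCCATTA-3'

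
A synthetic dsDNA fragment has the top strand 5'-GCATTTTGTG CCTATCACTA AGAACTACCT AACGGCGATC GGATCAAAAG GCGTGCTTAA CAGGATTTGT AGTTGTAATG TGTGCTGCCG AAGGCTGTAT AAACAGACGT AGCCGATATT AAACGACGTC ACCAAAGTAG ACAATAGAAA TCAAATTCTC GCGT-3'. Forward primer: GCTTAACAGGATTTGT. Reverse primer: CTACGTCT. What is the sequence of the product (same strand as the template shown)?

5'-GCTTAACAGGATTTGTAGTTGTAATGTGTGCTGCCGAAGGCTGTATAAACAGACGTAG-3'

Scanning the template, GCTTAACAGGATTTGT occurs at positions 55–70; this primer anneals to the bottom strand there with its 3' end pointing downstream.
Taking the reverse complement of CTACGTCT gives AGACGTAG, found at positions 105–112 on the template; the primer anneals here to the top strand with its 3' end pointing upstream.
The product is the template from position 55 through 112 (58 bp).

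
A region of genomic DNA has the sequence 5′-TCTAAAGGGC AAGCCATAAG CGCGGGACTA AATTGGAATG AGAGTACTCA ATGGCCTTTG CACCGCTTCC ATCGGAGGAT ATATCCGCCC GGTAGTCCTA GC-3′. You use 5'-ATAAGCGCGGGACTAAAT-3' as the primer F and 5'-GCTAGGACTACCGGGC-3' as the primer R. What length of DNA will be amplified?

87 bp

Scanning the template, ATAAGCGCGGGACTAAAT occurs at positions 16–33; this primer anneals to the bottom strand there with its 3' end pointing downstream.
Reverse complement of the reverse primer: GCCCGGTAGTCCTAGC. This occurs on the top strand at positions 87–102.
The product runs from position 16 to position 102, so its length is 102 − 16 + 1 = 87 bp.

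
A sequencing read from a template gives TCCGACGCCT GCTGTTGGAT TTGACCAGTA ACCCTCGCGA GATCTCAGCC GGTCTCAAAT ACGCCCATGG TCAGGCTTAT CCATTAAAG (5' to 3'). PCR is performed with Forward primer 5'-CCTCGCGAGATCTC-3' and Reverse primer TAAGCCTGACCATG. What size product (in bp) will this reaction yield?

47 bp

The forward primer matches the template at positions 33–46.
Reverse complement of the reverse primer: CATGGTCAGGCTTA. This occurs on the top strand at positions 66–79.
Amplicon spans positions 33–79: 47 bp.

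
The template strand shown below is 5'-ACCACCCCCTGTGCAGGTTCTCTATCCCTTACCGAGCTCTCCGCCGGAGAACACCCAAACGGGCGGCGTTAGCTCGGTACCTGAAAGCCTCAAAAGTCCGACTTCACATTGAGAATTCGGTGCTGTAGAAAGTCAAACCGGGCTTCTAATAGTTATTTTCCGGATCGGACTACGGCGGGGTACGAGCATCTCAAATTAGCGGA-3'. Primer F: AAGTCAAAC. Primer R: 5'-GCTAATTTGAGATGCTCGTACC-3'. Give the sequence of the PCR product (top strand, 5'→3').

Forward primer AAGTCAAAC is found on the top strand at positions 130–138.
Taking the reverse complement of GCTAATTTGAGATGCTCGTACC gives GGTACGAGCATCTCAAATTAGC, found at positions 179–200 on the template; the primer anneals here to the top strand with its 3' end pointing upstream.
The product is the template from position 130 through 200 (71 bp).

5'-AAGTCAAACCGGGCTTCTAATAGTTATTTTCCGGATCGGACTACGGCGGGGTACGAGCATCTCAAATTAGC-3'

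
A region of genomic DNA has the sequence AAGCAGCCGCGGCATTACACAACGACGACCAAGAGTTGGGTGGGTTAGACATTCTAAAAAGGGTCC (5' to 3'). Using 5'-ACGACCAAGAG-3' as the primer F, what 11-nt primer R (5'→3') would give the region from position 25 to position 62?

The product's 3' end on the top strand is position 62.
The reverse primer anneals to the top strand over positions 52–62, i.e. to TTCTAAAAAGG.
Its sequence written 5'→3' is the reverse complement: CCTTTTTAGAA.

5'-CCTTTTTAGAA-3'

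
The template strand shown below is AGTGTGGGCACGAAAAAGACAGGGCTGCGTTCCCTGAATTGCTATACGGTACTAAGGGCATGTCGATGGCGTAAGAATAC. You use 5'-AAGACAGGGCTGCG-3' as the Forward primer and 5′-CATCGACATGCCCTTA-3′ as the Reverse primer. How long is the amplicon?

53 bp

Forward primer AAGACAGGGCTGCG is found on the top strand at positions 16–29.
Taking the reverse complement of CATCGACATGCCCTTA gives TAAGGGCATGTCGATG, found at positions 53–68 on the template; the primer anneals here to the top strand with its 3' end pointing upstream.
Product length = (reverse-primer end) − (forward-primer start) + 1 = 68 − 16 + 1 = 53 bp.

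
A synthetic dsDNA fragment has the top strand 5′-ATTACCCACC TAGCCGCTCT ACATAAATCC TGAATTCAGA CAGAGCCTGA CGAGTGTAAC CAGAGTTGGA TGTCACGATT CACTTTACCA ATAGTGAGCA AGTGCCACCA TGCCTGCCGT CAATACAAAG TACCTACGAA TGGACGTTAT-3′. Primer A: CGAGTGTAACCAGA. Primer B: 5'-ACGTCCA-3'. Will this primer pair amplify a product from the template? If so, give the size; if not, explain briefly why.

Yes — a 97 bp product.

Primer A (CGAGTGTAACCAGA) matches the top strand at positions 51–64; it acts as a forward primer.
Primer B's reverse complement is TGGACGT, matching the top strand at positions 141–147; it acts as a reverse primer.
The 3' ends face each other across positions 51–147, giving a 97 bp product.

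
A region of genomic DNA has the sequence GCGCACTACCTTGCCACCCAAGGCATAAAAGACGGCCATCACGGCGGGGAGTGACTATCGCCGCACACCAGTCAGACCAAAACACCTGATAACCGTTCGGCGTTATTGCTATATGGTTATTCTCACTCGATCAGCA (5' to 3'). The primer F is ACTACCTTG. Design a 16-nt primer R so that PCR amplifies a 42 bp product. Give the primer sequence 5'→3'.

The forward primer binds at positions 5–13, so a 42 bp product ends at position 5 + 42 − 1 = 46.
The reverse primer anneals to the top strand over positions 31–46, i.e. to GACGGCCATCACGGCG.
Its sequence written 5'→3' is the reverse complement: CGCCGTGATGGCCGTC.

5'-CGCCGTGATGGCCGTC-3'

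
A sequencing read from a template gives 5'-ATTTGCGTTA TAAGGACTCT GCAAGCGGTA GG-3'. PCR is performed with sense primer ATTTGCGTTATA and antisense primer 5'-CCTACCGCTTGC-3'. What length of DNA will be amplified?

32 bp

Forward primer ATTTGCGTTATA is found on the top strand at positions 1–12.
Taking the reverse complement of CCTACCGCTTGC gives GCAAGCGGTAGG, found at positions 21–32 on the template; the primer anneals here to the top strand with its 3' end pointing upstream.
Product length = (reverse-primer end) − (forward-primer start) + 1 = 32 − 1 + 1 = 32 bp.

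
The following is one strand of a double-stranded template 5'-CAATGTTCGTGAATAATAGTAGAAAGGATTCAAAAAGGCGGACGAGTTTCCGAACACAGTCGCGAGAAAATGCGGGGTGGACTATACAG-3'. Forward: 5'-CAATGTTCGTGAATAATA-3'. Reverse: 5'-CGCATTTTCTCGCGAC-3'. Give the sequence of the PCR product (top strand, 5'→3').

Forward primer CAATGTTCGTGAATAATA is found on the top strand at positions 1–18.
The reverse primer's reverse complement is GTCGCGAGAAAATGCG, which matches the template at positions 59–74.
The product is the template from position 1 through 74 (74 bp).

5'-CAATGTTCGTGAATAATAGTAGAAAGGATTCAAAAAGGCGGACGAGTTTCCGAACACAGTCGCGAGAAAATGCG-3'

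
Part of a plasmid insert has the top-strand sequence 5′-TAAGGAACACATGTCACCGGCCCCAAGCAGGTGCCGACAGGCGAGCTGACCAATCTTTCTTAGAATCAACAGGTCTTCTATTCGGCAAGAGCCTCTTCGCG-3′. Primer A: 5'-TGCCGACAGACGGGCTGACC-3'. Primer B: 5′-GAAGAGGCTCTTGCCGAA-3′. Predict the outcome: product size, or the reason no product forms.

Primer A (TGCCGACAGACGGGCTGACC) does not match the top strand, and its reverse complement GGTCAGCCCGTCTGTCGGCA does not match either.
With no annealing site for primer A, no amplification occurs.

No product — primer A has no binding site in the template.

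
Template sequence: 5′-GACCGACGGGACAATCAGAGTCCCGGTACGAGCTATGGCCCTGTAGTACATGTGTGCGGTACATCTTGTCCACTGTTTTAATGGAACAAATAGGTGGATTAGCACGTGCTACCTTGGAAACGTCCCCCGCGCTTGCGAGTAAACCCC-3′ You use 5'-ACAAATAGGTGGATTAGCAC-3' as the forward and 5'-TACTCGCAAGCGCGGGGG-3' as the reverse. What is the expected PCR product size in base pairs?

Forward primer ACAAATAGGTGGATTAGCAC is found on the top strand at positions 86–105.
Taking the reverse complement of TACTCGCAAGCGCGGGGG gives CCCCCGCGCTTGCGAGTA, found at positions 124–141 on the template; the primer anneals here to the top strand with its 3' end pointing upstream.
The product runs from position 86 to position 141, so its length is 141 − 86 + 1 = 56 bp.

56 bp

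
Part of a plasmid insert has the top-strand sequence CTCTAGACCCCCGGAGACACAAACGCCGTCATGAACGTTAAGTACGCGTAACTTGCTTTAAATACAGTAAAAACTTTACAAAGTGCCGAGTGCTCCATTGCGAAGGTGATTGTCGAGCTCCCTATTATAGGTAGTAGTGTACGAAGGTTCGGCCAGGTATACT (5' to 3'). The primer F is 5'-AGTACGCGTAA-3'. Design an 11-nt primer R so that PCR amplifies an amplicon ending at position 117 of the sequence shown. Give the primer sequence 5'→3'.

5'-CTCGACAATCA-3'

The forward primer binds at positions 41–51; the product's 3' end on the top strand is position 117.
The reverse primer anneals to the top strand over positions 107–117, i.e. to TGATTGTCGAG.
Its sequence written 5'→3' is the reverse complement: CTCGACAATCA.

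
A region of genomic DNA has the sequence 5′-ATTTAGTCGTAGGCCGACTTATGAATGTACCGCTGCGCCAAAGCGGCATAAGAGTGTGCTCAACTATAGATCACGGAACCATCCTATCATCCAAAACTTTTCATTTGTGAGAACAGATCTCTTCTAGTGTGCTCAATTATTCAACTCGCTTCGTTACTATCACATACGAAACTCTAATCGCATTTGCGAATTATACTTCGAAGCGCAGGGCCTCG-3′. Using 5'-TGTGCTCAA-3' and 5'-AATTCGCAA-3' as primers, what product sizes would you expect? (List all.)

138 bp, 65 bp

The forward primer TGTGCTCAA matches the top strand at positions 55–63, 128–136.
The reverse primer's reverse complement is TTGCGAATT, matching at positions 184–192.
Each forward site pairs with the reverse site to give a product ending at position 192: sizes 138, 65 bp.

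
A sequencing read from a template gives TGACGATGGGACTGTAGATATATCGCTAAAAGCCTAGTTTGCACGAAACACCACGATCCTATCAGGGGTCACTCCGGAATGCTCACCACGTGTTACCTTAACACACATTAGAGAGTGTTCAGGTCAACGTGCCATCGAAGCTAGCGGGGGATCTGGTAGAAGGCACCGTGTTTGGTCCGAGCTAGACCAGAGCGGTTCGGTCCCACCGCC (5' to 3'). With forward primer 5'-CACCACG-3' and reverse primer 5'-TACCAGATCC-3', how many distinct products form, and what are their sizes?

The forward primer CACCACG matches the top strand at positions 49–55, 84–90.
The reverse primer's reverse complement is GGATCTGGTA, matching at positions 149–158.
Each forward site pairs with the reverse site to give a product ending at position 158: sizes 110, 75 bp.

Two products: 110 bp, 75 bp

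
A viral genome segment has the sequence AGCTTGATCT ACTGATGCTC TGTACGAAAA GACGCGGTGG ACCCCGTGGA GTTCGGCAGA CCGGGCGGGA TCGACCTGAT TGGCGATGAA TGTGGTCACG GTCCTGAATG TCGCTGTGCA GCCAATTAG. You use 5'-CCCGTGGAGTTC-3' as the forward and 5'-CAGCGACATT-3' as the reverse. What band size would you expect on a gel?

74 bp

Forward primer CCCGTGGAGTTC is found on the top strand at positions 43–54.
The reverse primer's reverse complement is AATGTCGCTG, which matches the template at positions 107–116.
Product length = (reverse-primer end) − (forward-primer start) + 1 = 116 − 43 + 1 = 74 bp.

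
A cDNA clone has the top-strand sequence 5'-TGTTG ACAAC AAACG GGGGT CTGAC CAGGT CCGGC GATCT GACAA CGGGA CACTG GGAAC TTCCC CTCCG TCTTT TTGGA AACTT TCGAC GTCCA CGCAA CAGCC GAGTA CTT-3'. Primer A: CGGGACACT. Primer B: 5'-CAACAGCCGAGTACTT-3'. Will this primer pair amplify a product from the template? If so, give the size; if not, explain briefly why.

No product — both primers anneal to the same strand and extend in the same direction.

Primer A (CGGGACACT) matches the top strand at positions 46–54 (3' end points downstream).
Primer B (CAACAGCCGAGTACTT) also matches the top strand directly, at positions 98–113 — its reverse complement AAGTACTCGGCTGTTG is not present.
Both primers anneal to the bottom strand with 3' ends pointing the same way, so neither can prime synthesis back toward the other.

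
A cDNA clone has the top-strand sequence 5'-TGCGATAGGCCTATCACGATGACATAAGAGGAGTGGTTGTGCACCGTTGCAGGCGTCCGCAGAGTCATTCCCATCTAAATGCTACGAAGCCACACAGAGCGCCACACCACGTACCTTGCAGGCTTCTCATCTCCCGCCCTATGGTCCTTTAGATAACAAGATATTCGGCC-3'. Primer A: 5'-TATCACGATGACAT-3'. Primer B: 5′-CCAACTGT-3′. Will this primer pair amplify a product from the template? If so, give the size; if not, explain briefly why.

Primer B (CCAACTGT) does not match the top strand, and its reverse complement ACAGTTGG does not match either.
With no annealing site for primer B, no amplification occurs.

No product — primer B has no binding site in the template.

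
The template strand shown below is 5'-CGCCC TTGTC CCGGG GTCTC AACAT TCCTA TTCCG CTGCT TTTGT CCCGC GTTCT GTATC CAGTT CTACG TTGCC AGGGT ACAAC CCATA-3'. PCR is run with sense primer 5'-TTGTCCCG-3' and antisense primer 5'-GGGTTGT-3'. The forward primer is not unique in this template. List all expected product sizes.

82 bp, 46 bp

The forward primer TTGTCCCG matches the top strand at positions 6–13, 42–49.
The reverse primer's reverse complement is ACAACCC, matching at positions 81–87.
Each forward site pairs with the reverse site to give a product ending at position 87: sizes 82, 46 bp.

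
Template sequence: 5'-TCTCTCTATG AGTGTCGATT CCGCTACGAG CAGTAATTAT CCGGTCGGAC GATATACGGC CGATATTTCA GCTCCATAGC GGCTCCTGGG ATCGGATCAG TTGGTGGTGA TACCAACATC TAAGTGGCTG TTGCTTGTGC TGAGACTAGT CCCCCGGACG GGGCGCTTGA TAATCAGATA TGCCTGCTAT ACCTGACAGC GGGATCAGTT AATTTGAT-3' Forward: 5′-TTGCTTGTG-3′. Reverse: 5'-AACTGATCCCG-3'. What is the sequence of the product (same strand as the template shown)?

The forward primer matches the template at positions 131–139.
Taking the reverse complement of AACTGATCCCG gives CGGGATCAGTT, found at positions 200–210 on the template; the primer anneals here to the top strand with its 3' end pointing upstream.
The product is the template from position 131 through 210 (80 bp).

5'-TTGCTTGTGCTGAGACTAGTCCCCCGGACGGGGCGCTTGATAATCAGATATGCCTGCTATACCTGACAGCGGGATCAGTT-3'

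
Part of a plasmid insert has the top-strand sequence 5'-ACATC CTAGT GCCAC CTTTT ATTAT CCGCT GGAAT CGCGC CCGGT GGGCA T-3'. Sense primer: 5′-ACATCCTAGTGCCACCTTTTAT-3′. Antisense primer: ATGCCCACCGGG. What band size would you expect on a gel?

Scanning the template, ACATCCTAGTGCCACCTTTTAT occurs at positions 1–22; this primer anneals to the bottom strand there with its 3' end pointing downstream.
The reverse primer's reverse complement is CCCGGTGGGCAT, which matches the template at positions 40–51.
Amplicon spans positions 1–51: 51 bp.

51 bp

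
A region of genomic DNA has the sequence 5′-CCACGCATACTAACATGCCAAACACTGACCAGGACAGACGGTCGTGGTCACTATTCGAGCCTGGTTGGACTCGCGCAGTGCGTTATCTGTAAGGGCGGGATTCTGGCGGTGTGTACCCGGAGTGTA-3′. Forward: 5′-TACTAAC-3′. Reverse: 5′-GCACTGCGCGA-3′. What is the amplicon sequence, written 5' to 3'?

The forward primer matches the template at positions 8–14.
Taking the reverse complement of GCACTGCGCGA gives TCGCGCAGTGC, found at positions 71–81 on the template; the primer anneals here to the top strand with its 3' end pointing upstream.
The product is the template from position 8 through 81 (74 bp).

5'-TACTAACATGCCAAACACTGACCAGGACAGACGGTCGTGGTCACTATTCGAGCCTGGTTGGACTCGCGCAGTGC-3'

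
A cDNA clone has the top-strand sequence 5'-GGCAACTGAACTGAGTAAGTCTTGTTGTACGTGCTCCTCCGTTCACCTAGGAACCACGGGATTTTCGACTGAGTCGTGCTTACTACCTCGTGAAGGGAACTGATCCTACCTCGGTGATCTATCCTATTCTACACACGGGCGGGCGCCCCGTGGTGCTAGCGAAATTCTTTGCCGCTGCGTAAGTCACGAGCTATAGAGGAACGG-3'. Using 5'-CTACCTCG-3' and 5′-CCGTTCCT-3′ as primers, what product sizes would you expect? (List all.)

The forward primer CTACCTCG matches the top strand at positions 83–90, 106–113.
The reverse primer's reverse complement is AGGAACGG, matching at positions 197–204.
Each forward site pairs with the reverse site to give a product ending at position 204: sizes 122, 99 bp.

122 bp, 99 bp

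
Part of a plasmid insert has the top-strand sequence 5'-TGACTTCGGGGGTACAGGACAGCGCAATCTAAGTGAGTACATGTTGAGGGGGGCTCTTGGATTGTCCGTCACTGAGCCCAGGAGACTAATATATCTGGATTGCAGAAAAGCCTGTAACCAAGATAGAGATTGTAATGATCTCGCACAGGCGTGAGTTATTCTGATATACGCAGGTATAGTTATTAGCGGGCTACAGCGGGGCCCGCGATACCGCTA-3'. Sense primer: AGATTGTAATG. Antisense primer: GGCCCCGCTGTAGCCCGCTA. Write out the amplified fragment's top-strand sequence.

5'-AGATTGTAATGATCTCGCACAGGCGTGAGTTATTCTGATATACGCAGGTATAGTTATTAGCGGGCTACAGCGGGGCC-3'

The forward primer matches the template at positions 127–137.
The reverse primer's reverse complement is TAGCGGGCTACAGCGGGGCC, which matches the template at positions 184–203.
The product is the template from position 127 through 203 (77 bp).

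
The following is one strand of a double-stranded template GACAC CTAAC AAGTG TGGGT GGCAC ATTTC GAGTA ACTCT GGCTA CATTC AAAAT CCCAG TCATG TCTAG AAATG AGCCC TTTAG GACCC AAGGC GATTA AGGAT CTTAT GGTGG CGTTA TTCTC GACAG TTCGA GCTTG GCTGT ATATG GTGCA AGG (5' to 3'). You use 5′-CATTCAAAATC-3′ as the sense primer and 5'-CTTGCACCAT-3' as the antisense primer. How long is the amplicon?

Scanning the template, CATTCAAAATC occurs at positions 46–56; this primer anneals to the bottom strand there with its 3' end pointing downstream.
Taking the reverse complement of CTTGCACCAT gives ATGGTGCAAG, found at positions 148–157 on the template; the primer anneals here to the top strand with its 3' end pointing upstream.
Amplicon spans positions 46–157: 112 bp.

112 bp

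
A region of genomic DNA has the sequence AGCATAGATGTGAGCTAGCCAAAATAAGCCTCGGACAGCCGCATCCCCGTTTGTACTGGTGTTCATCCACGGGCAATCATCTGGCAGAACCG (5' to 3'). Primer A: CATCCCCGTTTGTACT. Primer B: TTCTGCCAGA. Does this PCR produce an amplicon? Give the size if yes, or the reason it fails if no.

Primer A (CATCCCCGTTTGTACT) matches the top strand at positions 42–57; it acts as a forward primer.
Primer B's reverse complement is TCTGGCAGAA, matching the top strand at positions 80–89; it acts as a reverse primer.
The 3' ends face each other across positions 42–89, giving a 48 bp product.

Yes — a 48 bp product.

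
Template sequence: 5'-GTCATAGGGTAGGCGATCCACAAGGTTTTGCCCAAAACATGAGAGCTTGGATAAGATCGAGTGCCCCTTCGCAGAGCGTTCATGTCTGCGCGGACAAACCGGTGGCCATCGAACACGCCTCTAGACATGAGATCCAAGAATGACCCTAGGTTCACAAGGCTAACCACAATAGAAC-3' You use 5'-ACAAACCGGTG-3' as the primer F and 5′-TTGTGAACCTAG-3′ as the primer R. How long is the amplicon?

64 bp

Scanning the template, ACAAACCGGTG occurs at positions 94–104; this primer anneals to the bottom strand there with its 3' end pointing downstream.
Reverse complement of the reverse primer: CTAGGTTCACAA. This occurs on the top strand at positions 146–157.
Product length = (reverse-primer end) − (forward-primer start) + 1 = 157 − 94 + 1 = 64 bp.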